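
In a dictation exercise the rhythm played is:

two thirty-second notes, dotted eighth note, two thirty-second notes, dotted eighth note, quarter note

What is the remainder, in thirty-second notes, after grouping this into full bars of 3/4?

0

One bar of 3/4 = 24 thirty-second notes.
In thirty-second notes: thirty-second note = 1; thirty-second note = 1; dotted eighth note = 6; thirty-second note = 1; thirty-second note = 1; dotted eighth note = 6; quarter note = 8.
Total: 1 + 1 + 6 + 1 + 1 + 6 + 8 = 24.
24 ÷ 24 = 1 complete bar with 0 thirty-second notes remaining.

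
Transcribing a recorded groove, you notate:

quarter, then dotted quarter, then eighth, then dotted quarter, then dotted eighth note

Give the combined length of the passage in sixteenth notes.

Express everything in sixteenth notes: quarter = 4; dotted quarter = 6; eighth = 2; dotted quarter = 6; dotted eighth note = 3.
Total: 4 + 6 + 2 + 6 + 3 = 21 sixteenth notes.

21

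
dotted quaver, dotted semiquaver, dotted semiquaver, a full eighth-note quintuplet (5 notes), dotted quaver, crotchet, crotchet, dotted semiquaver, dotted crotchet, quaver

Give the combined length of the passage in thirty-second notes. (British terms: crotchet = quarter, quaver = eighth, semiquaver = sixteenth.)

In thirty-second notes: dotted quaver = 6; dotted semiquaver = 3; dotted semiquaver = 3; a full eighth-note quintuplet (5 notes) (five quintuplet eighths span one half) = 16; dotted quaver = 6; crotchet = 8; crotchet = 8; dotted semiquaver = 3; dotted crotchet = 12; quaver = 4.
Altogether 6 + 3 + 3 + 16 + 6 + 8 + 8 + 3 + 12 + 4 = 69 thirty-second notes.

69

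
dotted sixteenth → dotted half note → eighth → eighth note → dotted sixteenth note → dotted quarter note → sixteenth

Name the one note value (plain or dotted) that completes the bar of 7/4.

eighth note

The bar of 7/4 = 56 thirty-second notes.
Working in thirty-second notes: dotted sixteenth = 3; dotted half note = 24; eighth = 4; eighth note = 4; dotted sixteenth note = 3; dotted quarter note = 12; sixteenth = 2.
Altogether 3 + 24 + 4 + 4 + 3 + 12 + 2 = 52.
Remaining: 56 − 52 = 4 thirty-second notes, which is a eighth note.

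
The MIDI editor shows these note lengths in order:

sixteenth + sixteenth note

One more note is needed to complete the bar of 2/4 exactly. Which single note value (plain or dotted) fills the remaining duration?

The bar of 2/4 = 8 sixteenth notes.
Working in sixteenth notes: sixteenth = 1; sixteenth note = 1.
Sum: 1 + 1 = 2.
Remaining: 8 − 2 = 6 sixteenth notes, which is a dotted quarter note.

dotted quarter note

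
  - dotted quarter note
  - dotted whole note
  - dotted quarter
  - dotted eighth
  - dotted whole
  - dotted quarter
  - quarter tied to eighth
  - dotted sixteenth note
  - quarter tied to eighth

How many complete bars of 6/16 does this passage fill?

13

One bar of 6/16 = 12 thirty-second notes.
Working in thirty-second notes: dotted quarter note = 12; dotted whole note = 48; dotted quarter = 12; dotted eighth = 6; dotted whole = 48; dotted quarter = 12; quarter tied to eighth (quarter + eighth) = 12; dotted sixteenth note = 3; quarter tied to eighth (quarter + eighth) = 12.
Adding: 12 + 48 + 12 + 6 + 48 + 12 + 12 + 3 + 12 = 165.
165 ÷ 12 = 13 complete bars with 9 left over.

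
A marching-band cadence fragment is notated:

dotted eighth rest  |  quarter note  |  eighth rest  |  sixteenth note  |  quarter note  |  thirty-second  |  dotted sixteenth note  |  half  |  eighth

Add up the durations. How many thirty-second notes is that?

52

Express everything in thirty-second notes: dotted eighth rest = 6; quarter note = 8; eighth rest = 4; sixteenth note = 2; quarter note = 8; thirty-second = 1; dotted sixteenth note = 3; half = 16; eighth = 4.
Adding: 6 + 8 + 4 + 2 + 8 + 1 + 3 + 16 + 4 = 52 thirty-second notes.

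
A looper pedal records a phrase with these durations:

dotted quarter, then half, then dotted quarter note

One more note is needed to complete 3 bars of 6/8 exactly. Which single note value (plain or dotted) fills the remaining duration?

3 bars of 6/8 = 18 eighth notes.
Convert each value to eighth notes: dotted quarter = 3; half = 4; dotted quarter note = 3.
Total: 3 + 4 + 3 = 10.
Remaining: 18 − 10 = 8 eighth notes, which is a whole note.

whole note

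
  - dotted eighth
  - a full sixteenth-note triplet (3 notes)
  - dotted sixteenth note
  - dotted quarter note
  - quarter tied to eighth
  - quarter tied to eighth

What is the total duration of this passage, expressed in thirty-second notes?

Convert each value to thirty-second notes: dotted eighth = 6; a full sixteenth-note triplet (3 notes) (three triplet sixteenths span one eighth) = 4; dotted sixteenth note = 3; dotted quarter note = 12; quarter tied to eighth (quarter + eighth) = 12; quarter tied to eighth (quarter + eighth) = 12.
Adding: 6 + 4 + 3 + 12 + 12 + 12 = 49 thirty-second notes.

49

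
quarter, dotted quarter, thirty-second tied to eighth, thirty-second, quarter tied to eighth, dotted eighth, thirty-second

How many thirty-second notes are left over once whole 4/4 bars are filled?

13

One bar of 4/4 = 32 thirty-second notes.
Each duration in thirty-second notes: quarter = 8; dotted quarter = 12; thirty-second tied to eighth (thirty-second + eighth) = 5; thirty-second = 1; quarter tied to eighth (quarter + eighth) = 12; dotted eighth = 6; thirty-second = 1.
Sum: 8 + 12 + 5 + 1 + 12 + 6 + 1 = 45.
45 ÷ 32 = 1 complete bar with 13 thirty-second notes remaining.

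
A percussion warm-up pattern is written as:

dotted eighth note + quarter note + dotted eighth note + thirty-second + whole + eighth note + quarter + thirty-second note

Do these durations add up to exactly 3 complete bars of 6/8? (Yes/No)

One bar of 6/8 = 24 thirty-second notes, so 3 bars = 72.
Convert each value to thirty-second notes: dotted eighth note = 6; quarter note = 8; dotted eighth note = 6; thirty-second = 1; whole = 32; eighth note = 4; quarter = 8; thirty-second note = 1.
Total: 6 + 8 + 6 + 1 + 32 + 4 + 8 + 1 = 66.
66 falls short of 72, so the answer is No.

No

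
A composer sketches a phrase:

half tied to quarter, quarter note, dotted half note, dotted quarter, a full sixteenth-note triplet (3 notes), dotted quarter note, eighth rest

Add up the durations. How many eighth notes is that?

22

Working in eighth notes: half tied to quarter (half + quarter) = 6; quarter note = 2; dotted half note = 6; dotted quarter = 3; a full sixteenth-note triplet (3 notes) (three triplet sixteenths span one eighth) = 1; dotted quarter note = 3; eighth rest = 1.
Adding: 6 + 2 + 6 + 3 + 1 + 3 + 1 = 22 eighth notes.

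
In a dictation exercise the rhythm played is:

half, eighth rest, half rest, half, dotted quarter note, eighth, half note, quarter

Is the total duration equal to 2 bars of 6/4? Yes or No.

No

One bar of 6/4 = 12 eighth notes, so 2 bars = 24.
Convert each value to eighth notes: half = 4; eighth rest = 1; half rest = 4; half = 4; dotted quarter note = 3; eighth = 1; half note = 4; quarter = 2.
Altogether 4 + 1 + 4 + 4 + 3 + 1 + 4 + 2 = 23.
23 falls short of 24, so the answer is No.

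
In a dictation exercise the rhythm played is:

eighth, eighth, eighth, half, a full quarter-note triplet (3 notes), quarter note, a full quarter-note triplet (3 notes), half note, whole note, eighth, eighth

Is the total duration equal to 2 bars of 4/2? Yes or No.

One bar of 4/2 = 16 eighth notes, so 2 bars = 32.
Convert each value to eighth notes: eighth = 1; eighth = 1; eighth = 1; half = 4; a full quarter-note triplet (3 notes) (three triplet quarters span one half) = 4; quarter note = 2; a full quarter-note triplet (3 notes) (three triplet quarters span one half) = 4; half note = 4; whole note = 8; eighth = 1; eighth = 1.
Altogether 1 + 1 + 1 + 4 + 4 + 2 + 4 + 4 + 8 + 1 + 1 = 31.
31 falls short of 32, so the answer is No.

No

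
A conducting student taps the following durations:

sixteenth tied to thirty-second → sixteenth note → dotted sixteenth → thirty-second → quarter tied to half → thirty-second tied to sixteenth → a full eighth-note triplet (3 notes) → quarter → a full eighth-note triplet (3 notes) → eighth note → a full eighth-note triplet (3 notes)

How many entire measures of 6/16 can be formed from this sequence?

6

One bar of 6/16 = 12 thirty-second notes.
Express everything in thirty-second notes: sixteenth tied to thirty-second (sixteenth + thirty-second) = 3; sixteenth note = 2; dotted sixteenth = 3; thirty-second = 1; quarter tied to half (quarter + half) = 24; thirty-second tied to sixteenth (thirty-second + sixteenth) = 3; a full eighth-note triplet (3 notes) (three triplet eighths span one quarter) = 8; quarter = 8; a full eighth-note triplet (3 notes) (three triplet eighths span one quarter) = 8; eighth note = 4; a full eighth-note triplet (3 notes) (three triplet eighths span one quarter) = 8.
Adding: 3 + 2 + 3 + 1 + 24 + 3 + 8 + 8 + 8 + 4 + 8 = 72.
72 ÷ 12 = 6 complete bars with 0 left over.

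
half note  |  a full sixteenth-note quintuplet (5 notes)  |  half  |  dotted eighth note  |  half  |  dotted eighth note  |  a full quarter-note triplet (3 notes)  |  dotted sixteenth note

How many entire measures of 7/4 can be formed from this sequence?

One bar of 7/4 = 56 thirty-second notes.
Each duration in thirty-second notes: half note = 16; a full sixteenth-note quintuplet (5 notes) (five quintuplet sixteenths span one quarter) = 8; half = 16; dotted eighth note = 6; half = 16; dotted eighth note = 6; a full quarter-note triplet (3 notes) (three triplet quarters span one half) = 16; dotted sixteenth note = 3.
Altogether 16 + 8 + 16 + 6 + 16 + 6 + 16 + 3 = 87.
87 ÷ 56 = 1 complete bar with 31 left over.

1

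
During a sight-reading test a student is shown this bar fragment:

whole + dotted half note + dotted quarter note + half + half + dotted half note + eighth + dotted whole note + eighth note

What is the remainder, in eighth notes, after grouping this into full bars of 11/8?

1

One bar of 11/8 = 11 eighth notes.
Each duration in eighth notes: whole = 8; dotted half note = 6; dotted quarter note = 3; half = 4; half = 4; dotted half note = 6; eighth = 1; dotted whole note = 12; eighth note = 1.
Altogether 8 + 6 + 3 + 4 + 4 + 6 + 1 + 12 + 1 = 45.
45 ÷ 11 = 4 complete bars with 1 eighth note remaining.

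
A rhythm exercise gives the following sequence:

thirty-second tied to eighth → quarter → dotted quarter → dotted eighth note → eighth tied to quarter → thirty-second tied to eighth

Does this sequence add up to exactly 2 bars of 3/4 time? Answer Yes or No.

Yes

One bar of 3/4 = 24 thirty-second notes, so 2 bars = 48.
In thirty-second notes: thirty-second tied to eighth (thirty-second + eighth) = 5; quarter = 8; dotted quarter = 12; dotted eighth note = 6; eighth tied to quarter (eighth + quarter) = 12; thirty-second tied to eighth (thirty-second + eighth) = 5.
Adding: 5 + 8 + 12 + 6 + 12 + 5 = 48.
48 equals 48, so the answer is Yes.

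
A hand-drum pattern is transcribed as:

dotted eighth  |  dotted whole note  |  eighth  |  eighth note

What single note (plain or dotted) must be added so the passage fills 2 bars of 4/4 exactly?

sixteenth note

2 bars of 4/4 = 32 sixteenth notes.
Working in sixteenth notes: dotted eighth = 3; dotted whole note = 24; eighth = 2; eighth note = 2.
Total: 3 + 24 + 2 + 2 = 31.
Remaining: 32 − 31 = 1 sixteenth note, which is a sixteenth note.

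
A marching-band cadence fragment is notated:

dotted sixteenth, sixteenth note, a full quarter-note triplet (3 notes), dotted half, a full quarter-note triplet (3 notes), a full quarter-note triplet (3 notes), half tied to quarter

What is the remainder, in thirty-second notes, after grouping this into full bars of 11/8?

One bar of 11/8 = 44 thirty-second notes.
Each duration in thirty-second notes: dotted sixteenth = 3; sixteenth note = 2; a full quarter-note triplet (3 notes) (three triplet quarters span one half) = 16; dotted half = 24; a full quarter-note triplet (3 notes) (three triplet quarters span one half) = 16; a full quarter-note triplet (3 notes) (three triplet quarters span one half) = 16; half tied to quarter (half + quarter) = 24.
Total: 3 + 2 + 16 + 24 + 16 + 16 + 24 = 101.
101 ÷ 44 = 2 complete bars with 13 thirty-second notes remaining.

13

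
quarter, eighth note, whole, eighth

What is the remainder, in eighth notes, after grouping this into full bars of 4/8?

0

One bar of 4/8 = 4 eighth notes.
In eighth notes: quarter = 2; eighth note = 1; whole = 8; eighth = 1.
Total: 2 + 1 + 8 + 1 = 12.
12 ÷ 4 = 3 complete bars with 0 eighth notes remaining.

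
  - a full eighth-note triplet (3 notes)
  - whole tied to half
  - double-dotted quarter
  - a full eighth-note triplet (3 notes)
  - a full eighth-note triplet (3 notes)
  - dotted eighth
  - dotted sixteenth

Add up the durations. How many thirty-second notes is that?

Working in thirty-second notes: a full eighth-note triplet (3 notes) (three triplet eighths span one quarter) = 8; whole tied to half (whole + half) = 48; double-dotted quarter = 14; a full eighth-note triplet (3 notes) (three triplet eighths span one quarter) = 8; a full eighth-note triplet (3 notes) (three triplet eighths span one quarter) = 8; dotted eighth = 6; dotted sixteenth = 3.
Adding: 8 + 48 + 14 + 8 + 8 + 6 + 3 = 95 thirty-second notes.

95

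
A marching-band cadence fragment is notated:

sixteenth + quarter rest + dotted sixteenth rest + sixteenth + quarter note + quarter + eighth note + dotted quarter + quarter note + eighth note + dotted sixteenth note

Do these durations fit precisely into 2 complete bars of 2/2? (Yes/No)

No

One bar of 2/2 = 32 thirty-second notes, so 2 bars = 64.
In thirty-second notes: sixteenth = 2; quarter rest = 8; dotted sixteenth rest = 3; sixteenth = 2; quarter note = 8; quarter = 8; eighth note = 4; dotted quarter = 12; quarter note = 8; eighth note = 4; dotted sixteenth note = 3.
Total: 2 + 8 + 3 + 2 + 8 + 8 + 4 + 12 + 8 + 4 + 3 = 62.
62 falls short of 64, so the answer is No.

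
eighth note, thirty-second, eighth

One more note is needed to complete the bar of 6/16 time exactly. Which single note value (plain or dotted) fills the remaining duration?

The bar of 6/16 = 12 thirty-second notes.
Each duration in thirty-second notes: eighth note = 4; thirty-second = 1; eighth = 4.
Sum: 4 + 1 + 4 = 9.
Remaining: 12 − 9 = 3 thirty-second notes, which is a dotted sixteenth note.

dotted sixteenth note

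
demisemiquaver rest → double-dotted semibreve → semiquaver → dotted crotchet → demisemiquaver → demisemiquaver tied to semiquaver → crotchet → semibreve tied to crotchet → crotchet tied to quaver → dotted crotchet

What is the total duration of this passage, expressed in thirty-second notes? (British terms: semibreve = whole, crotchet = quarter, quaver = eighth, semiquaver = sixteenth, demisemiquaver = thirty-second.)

147

In thirty-second notes: demisemiquaver rest = 1; double-dotted semibreve = 56; semiquaver = 2; dotted crotchet = 12; demisemiquaver = 1; demisemiquaver tied to semiquaver (demisemiquaver + semiquaver) = 3; crotchet = 8; semibreve tied to crotchet (semibreve + crotchet) = 40; crotchet tied to quaver (crotchet + quaver) = 12; dotted crotchet = 12.
Altogether 1 + 56 + 2 + 12 + 1 + 3 + 8 + 40 + 12 + 12 = 147 thirty-second notes.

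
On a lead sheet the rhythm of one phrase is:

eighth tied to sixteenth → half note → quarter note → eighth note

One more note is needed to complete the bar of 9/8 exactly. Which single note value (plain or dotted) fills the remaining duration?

sixteenth note

The bar of 9/8 = 18 sixteenth notes.
Working in sixteenth notes: eighth tied to sixteenth (eighth + sixteenth) = 3; half note = 8; quarter note = 4; eighth note = 2.
Altogether 3 + 8 + 4 + 2 = 17.
Remaining: 18 − 17 = 1 sixteenth note, which is a sixteenth note.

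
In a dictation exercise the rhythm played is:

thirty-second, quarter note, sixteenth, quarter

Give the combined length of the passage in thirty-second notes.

In thirty-second notes: thirty-second = 1; quarter note = 8; sixteenth = 2; quarter = 8.
Altogether 1 + 8 + 2 + 8 = 19 thirty-second notes.

19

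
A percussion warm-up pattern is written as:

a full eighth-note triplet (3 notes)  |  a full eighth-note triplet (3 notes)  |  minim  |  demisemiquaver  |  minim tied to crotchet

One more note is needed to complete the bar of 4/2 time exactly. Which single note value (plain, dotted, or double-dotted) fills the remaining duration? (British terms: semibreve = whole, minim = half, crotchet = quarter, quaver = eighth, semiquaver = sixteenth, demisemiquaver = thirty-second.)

The bar of 4/2 = 64 thirty-second notes.
Working in thirty-second notes: a full eighth-note triplet (3 notes) (three triplet eighths span one quarter) = 8; a full eighth-note triplet (3 notes) (three triplet eighths span one quarter) = 8; minim = 16; demisemiquaver = 1; minim tied to crotchet (minim + crotchet) = 24.
Altogether 8 + 8 + 16 + 1 + 24 = 57.
Remaining: 64 − 57 = 7 thirty-second notes, which is a double-dotted eighth note.

double-dotted eighth note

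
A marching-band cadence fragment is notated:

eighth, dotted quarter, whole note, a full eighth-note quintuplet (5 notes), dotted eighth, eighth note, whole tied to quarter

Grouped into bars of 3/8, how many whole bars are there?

9

One bar of 3/8 = 6 sixteenth notes.
Working in sixteenth notes: eighth = 2; dotted quarter = 6; whole note = 16; a full eighth-note quintuplet (5 notes) (five quintuplet eighths span one half) = 8; dotted eighth = 3; eighth note = 2; whole tied to quarter (whole + quarter) = 20.
Total: 2 + 6 + 16 + 8 + 3 + 2 + 20 = 57.
57 ÷ 6 = 9 complete bars with 3 left over.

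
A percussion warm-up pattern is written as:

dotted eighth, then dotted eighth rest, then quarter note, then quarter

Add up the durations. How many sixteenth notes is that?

14

Convert each value to sixteenth notes: dotted eighth = 3; dotted eighth rest = 3; quarter note = 4; quarter = 4.
Sum: 3 + 3 + 4 + 4 = 14 sixteenth notes.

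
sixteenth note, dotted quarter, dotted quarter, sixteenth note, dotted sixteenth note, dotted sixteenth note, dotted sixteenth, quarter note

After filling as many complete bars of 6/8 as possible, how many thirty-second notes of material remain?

21

One bar of 6/8 = 24 thirty-second notes.
In thirty-second notes: sixteenth note = 2; dotted quarter = 12; dotted quarter = 12; sixteenth note = 2; dotted sixteenth note = 3; dotted sixteenth note = 3; dotted sixteenth = 3; quarter note = 8.
Adding: 2 + 12 + 12 + 2 + 3 + 3 + 3 + 8 = 45.
45 ÷ 24 = 1 complete bar with 21 thirty-second notes remaining.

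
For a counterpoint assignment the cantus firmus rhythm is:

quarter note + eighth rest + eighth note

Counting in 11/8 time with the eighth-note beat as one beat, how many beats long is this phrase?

4

One eighth-note beat = 2 sixteenth notes.
Each duration in sixteenth notes: quarter note = 4; eighth rest = 2; eighth note = 2.
Altogether 4 + 2 + 2 = 8.
8 ÷ 2 = 4 beats.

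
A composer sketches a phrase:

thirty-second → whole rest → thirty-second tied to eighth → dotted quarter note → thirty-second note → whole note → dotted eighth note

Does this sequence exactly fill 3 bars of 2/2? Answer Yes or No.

One bar of 2/2 = 32 thirty-second notes, so 3 bars = 96.
In thirty-second notes: thirty-second = 1; whole rest = 32; thirty-second tied to eighth (thirty-second + eighth) = 5; dotted quarter note = 12; thirty-second note = 1; whole note = 32; dotted eighth note = 6.
Total: 1 + 32 + 5 + 12 + 1 + 32 + 6 = 89.
89 falls short of 96, so the answer is No.

No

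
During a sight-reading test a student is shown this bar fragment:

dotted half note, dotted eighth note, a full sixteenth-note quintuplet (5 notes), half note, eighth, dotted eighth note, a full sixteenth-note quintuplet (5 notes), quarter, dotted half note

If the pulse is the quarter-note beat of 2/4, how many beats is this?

One quarter-note beat = 4 sixteenth notes.
Convert each value to sixteenth notes: dotted half note = 12; dotted eighth note = 3; a full sixteenth-note quintuplet (5 notes) (five quintuplet sixteenths span one quarter) = 4; half note = 8; eighth = 2; dotted eighth note = 3; a full sixteenth-note quintuplet (5 notes) (five quintuplet sixteenths span one quarter) = 4; quarter = 4; dotted half note = 12.
Adding: 12 + 3 + 4 + 8 + 2 + 3 + 4 + 4 + 12 = 52.
52 ÷ 4 = 13 beats.

13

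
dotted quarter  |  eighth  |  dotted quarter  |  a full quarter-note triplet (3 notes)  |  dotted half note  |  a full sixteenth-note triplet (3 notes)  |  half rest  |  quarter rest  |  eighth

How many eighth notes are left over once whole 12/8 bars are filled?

1

One bar of 12/8 = 12 eighth notes.
Working in eighth notes: dotted quarter = 3; eighth = 1; dotted quarter = 3; a full quarter-note triplet (3 notes) (three triplet quarters span one half) = 4; dotted half note = 6; a full sixteenth-note triplet (3 notes) (three triplet sixteenths span one eighth) = 1; half rest = 4; quarter rest = 2; eighth = 1.
Total: 3 + 1 + 3 + 4 + 6 + 1 + 4 + 2 + 1 = 25.
25 ÷ 12 = 2 complete bars with 1 eighth note remaining.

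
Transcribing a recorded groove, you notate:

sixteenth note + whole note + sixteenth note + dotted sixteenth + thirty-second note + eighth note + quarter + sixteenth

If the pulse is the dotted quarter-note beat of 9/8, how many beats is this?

One dotted quarter-note beat = 12 thirty-second notes.
Convert each value to thirty-second notes: sixteenth note = 2; whole note = 32; sixteenth note = 2; dotted sixteenth = 3; thirty-second note = 1; eighth note = 4; quarter = 8; sixteenth = 2.
Altogether 2 + 32 + 2 + 3 + 1 + 4 + 8 + 2 = 54.
54 ÷ 12 = 4.5 beats.

4.5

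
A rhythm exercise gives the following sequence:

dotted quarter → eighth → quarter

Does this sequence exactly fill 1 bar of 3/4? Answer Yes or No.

Yes

One bar of 3/4 = 6 eighth notes.
Express everything in eighth notes: dotted quarter = 3; eighth = 1; quarter = 2.
Total: 3 + 1 + 2 = 6.
6 equals 6, so the answer is Yes.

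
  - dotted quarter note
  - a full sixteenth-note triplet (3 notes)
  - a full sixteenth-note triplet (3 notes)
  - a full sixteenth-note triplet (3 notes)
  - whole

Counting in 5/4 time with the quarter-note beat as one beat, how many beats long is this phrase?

7

One quarter-note beat = 2 eighth notes.
In eighth notes: dotted quarter note = 3; a full sixteenth-note triplet (3 notes) (three triplet sixteenths span one eighth) = 1; a full sixteenth-note triplet (3 notes) (three triplet sixteenths span one eighth) = 1; a full sixteenth-note triplet (3 notes) (three triplet sixteenths span one eighth) = 1; whole = 8.
Total: 3 + 1 + 1 + 1 + 8 = 14.
14 ÷ 2 = 7 beats.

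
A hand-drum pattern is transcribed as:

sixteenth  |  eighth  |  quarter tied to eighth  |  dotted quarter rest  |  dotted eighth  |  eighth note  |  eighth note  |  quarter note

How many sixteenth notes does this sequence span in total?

Working in sixteenth notes: sixteenth = 1; eighth = 2; quarter tied to eighth (quarter + eighth) = 6; dotted quarter rest = 6; dotted eighth = 3; eighth note = 2; eighth note = 2; quarter note = 4.
Sum: 1 + 2 + 6 + 6 + 3 + 2 + 2 + 4 = 26 sixteenth notes.

26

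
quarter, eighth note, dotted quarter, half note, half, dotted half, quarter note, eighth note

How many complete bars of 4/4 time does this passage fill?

One bar of 4/4 = 8 eighth notes.
Convert each value to eighth notes: quarter = 2; eighth note = 1; dotted quarter = 3; half note = 4; half = 4; dotted half = 6; quarter note = 2; eighth note = 1.
Altogether 2 + 1 + 3 + 4 + 4 + 6 + 2 + 1 = 23.
23 ÷ 8 = 2 complete bars with 7 left over.

2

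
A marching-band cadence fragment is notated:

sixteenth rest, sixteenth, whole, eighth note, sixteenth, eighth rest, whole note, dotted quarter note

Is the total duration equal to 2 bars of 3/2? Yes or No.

One bar of 3/2 = 24 sixteenth notes, so 2 bars = 48.
In sixteenth notes: sixteenth rest = 1; sixteenth = 1; whole = 16; eighth note = 2; sixteenth = 1; eighth rest = 2; whole note = 16; dotted quarter note = 6.
Sum: 1 + 1 + 16 + 2 + 1 + 2 + 16 + 6 = 45.
45 falls short of 48, so the answer is No.

No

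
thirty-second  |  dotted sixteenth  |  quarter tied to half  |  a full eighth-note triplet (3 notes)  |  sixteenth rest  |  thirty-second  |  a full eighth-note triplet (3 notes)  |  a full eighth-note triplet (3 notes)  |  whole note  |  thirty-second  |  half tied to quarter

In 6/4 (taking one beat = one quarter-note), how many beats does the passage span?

One quarter-note beat = 8 thirty-second notes.
In thirty-second notes: thirty-second = 1; dotted sixteenth = 3; quarter tied to half (quarter + half) = 24; a full eighth-note triplet (3 notes) (three triplet eighths span one quarter) = 8; sixteenth rest = 2; thirty-second = 1; a full eighth-note triplet (3 notes) (three triplet eighths span one quarter) = 8; a full eighth-note triplet (3 notes) (three triplet eighths span one quarter) = 8; whole note = 32; thirty-second = 1; half tied to quarter (half + quarter) = 24.
Total: 1 + 3 + 24 + 8 + 2 + 1 + 8 + 8 + 32 + 1 + 24 = 112.
112 ÷ 8 = 14 beats.

14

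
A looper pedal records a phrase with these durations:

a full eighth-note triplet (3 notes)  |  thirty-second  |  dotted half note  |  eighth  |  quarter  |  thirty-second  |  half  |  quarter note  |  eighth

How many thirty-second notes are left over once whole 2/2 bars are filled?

One bar of 2/2 = 32 thirty-second notes.
Express everything in thirty-second notes: a full eighth-note triplet (3 notes) (three triplet eighths span one quarter) = 8; thirty-second = 1; dotted half note = 24; eighth = 4; quarter = 8; thirty-second = 1; half = 16; quarter note = 8; eighth = 4.
Altogether 8 + 1 + 24 + 4 + 8 + 1 + 16 + 8 + 4 = 74.
74 ÷ 32 = 2 complete bars with 10 thirty-second notes remaining.

10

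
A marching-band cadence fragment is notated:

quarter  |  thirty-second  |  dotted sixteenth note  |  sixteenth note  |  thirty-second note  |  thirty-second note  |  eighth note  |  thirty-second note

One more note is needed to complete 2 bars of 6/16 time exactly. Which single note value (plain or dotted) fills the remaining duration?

dotted sixteenth note

2 bars of 6/16 = 24 thirty-second notes.
Convert each value to thirty-second notes: quarter = 8; thirty-second = 1; dotted sixteenth note = 3; sixteenth note = 2; thirty-second note = 1; thirty-second note = 1; eighth note = 4; thirty-second note = 1.
Sum: 8 + 1 + 3 + 2 + 1 + 1 + 4 + 1 = 21.
Remaining: 24 − 21 = 3 thirty-second notes, which is a dotted sixteenth note.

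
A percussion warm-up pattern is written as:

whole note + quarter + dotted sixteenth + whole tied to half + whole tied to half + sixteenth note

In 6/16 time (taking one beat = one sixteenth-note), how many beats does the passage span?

One sixteenth-note beat = 2 thirty-second notes.
In thirty-second notes: whole note = 32; quarter = 8; dotted sixteenth = 3; whole tied to half (whole + half) = 48; whole tied to half (whole + half) = 48; sixteenth note = 2.
Altogether 32 + 8 + 3 + 48 + 48 + 2 = 141.
141 ÷ 2 = 70.5 beats.

70.5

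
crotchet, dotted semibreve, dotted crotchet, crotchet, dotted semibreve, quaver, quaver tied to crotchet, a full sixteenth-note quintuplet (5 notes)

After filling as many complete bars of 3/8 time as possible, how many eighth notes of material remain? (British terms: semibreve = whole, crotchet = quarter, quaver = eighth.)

1

One bar of 3/8 = 3 eighth notes.
In eighth notes: crotchet = 2; dotted semibreve = 12; dotted crotchet = 3; crotchet = 2; dotted semibreve = 12; quaver = 1; quaver tied to crotchet (quaver + crotchet) = 3; a full sixteenth-note quintuplet (5 notes) (five quintuplet sixteenths span one quarter) = 2.
Altogether 2 + 12 + 3 + 2 + 12 + 1 + 3 + 2 = 37.
37 ÷ 3 = 12 complete bars with 1 eighth note remaining.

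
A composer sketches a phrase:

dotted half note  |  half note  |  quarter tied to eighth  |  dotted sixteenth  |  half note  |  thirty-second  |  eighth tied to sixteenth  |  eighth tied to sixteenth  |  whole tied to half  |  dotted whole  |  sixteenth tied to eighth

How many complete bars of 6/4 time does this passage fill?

One bar of 6/4 = 48 thirty-second notes.
Working in thirty-second notes: dotted half note = 24; half note = 16; quarter tied to eighth (quarter + eighth) = 12; dotted sixteenth = 3; half note = 16; thirty-second = 1; eighth tied to sixteenth (eighth + sixteenth) = 6; eighth tied to sixteenth (eighth + sixteenth) = 6; whole tied to half (whole + half) = 48; dotted whole = 48; sixteenth tied to eighth (sixteenth + eighth) = 6.
Total: 24 + 16 + 12 + 3 + 16 + 1 + 6 + 6 + 48 + 48 + 6 = 186.
186 ÷ 48 = 3 complete bars with 42 left over.

3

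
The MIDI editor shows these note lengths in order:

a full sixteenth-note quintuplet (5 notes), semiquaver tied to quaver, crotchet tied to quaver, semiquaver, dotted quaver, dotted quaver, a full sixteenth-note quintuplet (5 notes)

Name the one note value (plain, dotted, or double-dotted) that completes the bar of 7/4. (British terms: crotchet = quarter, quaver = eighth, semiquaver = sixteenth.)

The bar of 7/4 = 28 sixteenth notes.
In sixteenth notes: a full sixteenth-note quintuplet (5 notes) (five quintuplet sixteenths span one quarter) = 4; semiquaver tied to quaver (semiquaver + quaver) = 3; crotchet tied to quaver (crotchet + quaver) = 6; semiquaver = 1; dotted quaver = 3; dotted quaver = 3; a full sixteenth-note quintuplet (5 notes) (five quintuplet sixteenths span one quarter) = 4.
Adding: 4 + 3 + 6 + 1 + 3 + 3 + 4 = 24.
Remaining: 28 − 24 = 4 sixteenth notes, which is a quarter note.

quarter note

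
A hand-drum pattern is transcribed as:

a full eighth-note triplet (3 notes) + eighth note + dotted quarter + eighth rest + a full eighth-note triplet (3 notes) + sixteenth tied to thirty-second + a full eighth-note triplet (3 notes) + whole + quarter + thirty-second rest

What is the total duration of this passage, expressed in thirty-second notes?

Express everything in thirty-second notes: a full eighth-note triplet (3 notes) (three triplet eighths span one quarter) = 8; eighth note = 4; dotted quarter = 12; eighth rest = 4; a full eighth-note triplet (3 notes) (three triplet eighths span one quarter) = 8; sixteenth tied to thirty-second (sixteenth + thirty-second) = 3; a full eighth-note triplet (3 notes) (three triplet eighths span one quarter) = 8; whole = 32; quarter = 8; thirty-second rest = 1.
Altogether 8 + 4 + 12 + 4 + 8 + 3 + 8 + 32 + 8 + 1 = 88 thirty-second notes.

88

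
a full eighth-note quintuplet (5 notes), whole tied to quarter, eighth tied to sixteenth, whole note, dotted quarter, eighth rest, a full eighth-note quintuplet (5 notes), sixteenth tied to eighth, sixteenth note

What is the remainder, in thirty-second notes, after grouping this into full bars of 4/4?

6

One bar of 4/4 = 16 sixteenth notes.
Working in sixteenth notes: a full eighth-note quintuplet (5 notes) (five quintuplet eighths span one half) = 8; whole tied to quarter (whole + quarter) = 20; eighth tied to sixteenth (eighth + sixteenth) = 3; whole note = 16; dotted quarter = 6; eighth rest = 2; a full eighth-note quintuplet (5 notes) (five quintuplet eighths span one half) = 8; sixteenth tied to eighth (sixteenth + eighth) = 3; sixteenth note = 1.
Adding: 8 + 20 + 3 + 16 + 6 + 2 + 8 + 3 + 1 = 67.
67 ÷ 16 = 4 complete bars with 3 sixteenth notes remaining = 6 thirty-second notes.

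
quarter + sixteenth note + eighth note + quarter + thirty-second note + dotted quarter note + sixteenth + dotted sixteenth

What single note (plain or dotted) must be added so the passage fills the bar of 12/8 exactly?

quarter note

The bar of 12/8 = 48 thirty-second notes.
Each duration in thirty-second notes: quarter = 8; sixteenth note = 2; eighth note = 4; quarter = 8; thirty-second note = 1; dotted quarter note = 12; sixteenth = 2; dotted sixteenth = 3.
Sum: 8 + 2 + 4 + 8 + 1 + 12 + 2 + 3 = 40.
Remaining: 48 − 40 = 8 thirty-second notes, which is a quarter note.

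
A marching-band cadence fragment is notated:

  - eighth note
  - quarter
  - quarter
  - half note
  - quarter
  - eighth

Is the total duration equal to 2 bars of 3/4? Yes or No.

Yes

One bar of 3/4 = 6 eighth notes, so 2 bars = 12.
Convert each value to eighth notes: eighth note = 1; quarter = 2; quarter = 2; half note = 4; quarter = 2; eighth = 1.
Altogether 1 + 2 + 2 + 4 + 2 + 1 = 12.
12 equals 12, so the answer is Yes.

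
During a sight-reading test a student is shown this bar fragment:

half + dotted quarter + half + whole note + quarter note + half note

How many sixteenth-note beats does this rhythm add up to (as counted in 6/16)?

50

One sixteenth-note beat = 2 thirty-second notes.
Working in thirty-second notes: half = 16; dotted quarter = 12; half = 16; whole note = 32; quarter note = 8; half note = 16.
Sum: 16 + 12 + 16 + 32 + 8 + 16 = 100.
100 ÷ 2 = 50 beats.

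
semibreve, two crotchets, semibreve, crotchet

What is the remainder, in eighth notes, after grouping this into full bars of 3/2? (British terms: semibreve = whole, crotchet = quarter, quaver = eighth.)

10

One bar of 3/2 = 6 quarter notes.
Working in quarter notes: semibreve = 4; crotchet = 1; crotchet = 1; semibreve = 4; crotchet = 1.
Total: 4 + 1 + 1 + 4 + 1 = 11.
11 ÷ 6 = 1 complete bar with 5 quarter notes remaining = 10 eighth notes.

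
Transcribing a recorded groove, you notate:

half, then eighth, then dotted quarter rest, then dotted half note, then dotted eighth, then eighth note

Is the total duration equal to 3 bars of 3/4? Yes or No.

One bar of 3/4 = 12 sixteenth notes, so 3 bars = 36.
Each duration in sixteenth notes: half = 8; eighth = 2; dotted quarter rest = 6; dotted half note = 12; dotted eighth = 3; eighth note = 2.
Total: 8 + 2 + 6 + 12 + 3 + 2 = 33.
33 falls short of 36, so the answer is No.

No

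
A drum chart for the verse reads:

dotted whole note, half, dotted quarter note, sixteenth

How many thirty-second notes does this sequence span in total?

78

Convert each value to thirty-second notes: dotted whole note = 48; half = 16; dotted quarter note = 12; sixteenth = 2.
Adding: 48 + 16 + 12 + 2 = 78 thirty-second notes.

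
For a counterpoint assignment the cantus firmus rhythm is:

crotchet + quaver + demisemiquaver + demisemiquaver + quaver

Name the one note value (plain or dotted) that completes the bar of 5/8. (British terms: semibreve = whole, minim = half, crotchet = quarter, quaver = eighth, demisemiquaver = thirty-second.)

The bar of 5/8 = 20 thirty-second notes.
Working in thirty-second notes: crotchet = 8; quaver = 4; demisemiquaver = 1; demisemiquaver = 1; quaver = 4.
Total: 8 + 4 + 1 + 1 + 4 = 18.
Remaining: 20 − 18 = 2 thirty-second notes, which is a sixteenth note.

sixteenth note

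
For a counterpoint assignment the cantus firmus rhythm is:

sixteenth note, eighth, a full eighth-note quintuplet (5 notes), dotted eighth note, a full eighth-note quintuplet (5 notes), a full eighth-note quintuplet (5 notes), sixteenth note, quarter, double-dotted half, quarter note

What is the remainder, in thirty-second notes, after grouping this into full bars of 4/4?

10

One bar of 4/4 = 16 sixteenth notes.
Express everything in sixteenth notes: sixteenth note = 1; eighth = 2; a full eighth-note quintuplet (5 notes) (five quintuplet eighths span one half) = 8; dotted eighth note = 3; a full eighth-note quintuplet (5 notes) (five quintuplet eighths span one half) = 8; a full eighth-note quintuplet (5 notes) (five quintuplet eighths span one half) = 8; sixteenth note = 1; quarter = 4; double-dotted half = 14; quarter note = 4.
Altogether 1 + 2 + 8 + 3 + 8 + 8 + 1 + 4 + 14 + 4 = 53.
53 ÷ 16 = 3 complete bars with 5 sixteenth notes remaining = 10 thirty-second notes.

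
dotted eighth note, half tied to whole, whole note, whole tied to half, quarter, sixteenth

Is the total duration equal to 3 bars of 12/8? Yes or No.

One bar of 12/8 = 24 sixteenth notes, so 3 bars = 72.
Each duration in sixteenth notes: dotted eighth note = 3; half tied to whole (half + whole) = 24; whole note = 16; whole tied to half (whole + half) = 24; quarter = 4; sixteenth = 1.
Adding: 3 + 24 + 16 + 24 + 4 + 1 = 72.
72 equals 72, so the answer is Yes.

Yes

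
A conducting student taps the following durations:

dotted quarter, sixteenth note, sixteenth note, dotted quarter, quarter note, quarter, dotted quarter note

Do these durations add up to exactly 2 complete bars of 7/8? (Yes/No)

One bar of 7/8 = 14 sixteenth notes, so 2 bars = 28.
Express everything in sixteenth notes: dotted quarter = 6; sixteenth note = 1; sixteenth note = 1; dotted quarter = 6; quarter note = 4; quarter = 4; dotted quarter note = 6.
Total: 6 + 1 + 1 + 6 + 4 + 4 + 6 = 28.
28 equals 28, so the answer is Yes.

Yes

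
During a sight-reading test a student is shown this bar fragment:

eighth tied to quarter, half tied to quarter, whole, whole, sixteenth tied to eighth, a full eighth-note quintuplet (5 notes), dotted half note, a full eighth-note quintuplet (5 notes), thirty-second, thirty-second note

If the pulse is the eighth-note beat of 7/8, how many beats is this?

One eighth-note beat = 4 thirty-second notes.
Working in thirty-second notes: eighth tied to quarter (eighth + quarter) = 12; half tied to quarter (half + quarter) = 24; whole = 32; whole = 32; sixteenth tied to eighth (sixteenth + eighth) = 6; a full eighth-note quintuplet (5 notes) (five quintuplet eighths span one half) = 16; dotted half note = 24; a full eighth-note quintuplet (5 notes) (five quintuplet eighths span one half) = 16; thirty-second = 1; thirty-second note = 1.
Altogether 12 + 24 + 32 + 32 + 6 + 16 + 24 + 16 + 1 + 1 = 164.
164 ÷ 4 = 41 beats.

41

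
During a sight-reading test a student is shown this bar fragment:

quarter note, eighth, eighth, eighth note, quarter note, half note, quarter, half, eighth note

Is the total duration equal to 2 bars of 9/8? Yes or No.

Yes

One bar of 9/8 = 9 eighth notes, so 2 bars = 18.
Express everything in eighth notes: quarter note = 2; eighth = 1; eighth = 1; eighth note = 1; quarter note = 2; half note = 4; quarter = 2; half = 4; eighth note = 1.
Adding: 2 + 1 + 1 + 1 + 2 + 4 + 2 + 4 + 1 = 18.
18 equals 18, so the answer is Yes.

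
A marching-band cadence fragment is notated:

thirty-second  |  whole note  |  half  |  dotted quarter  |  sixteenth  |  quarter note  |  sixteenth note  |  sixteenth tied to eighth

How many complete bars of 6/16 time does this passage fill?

6

One bar of 6/16 = 12 thirty-second notes.
Working in thirty-second notes: thirty-second = 1; whole note = 32; half = 16; dotted quarter = 12; sixteenth = 2; quarter note = 8; sixteenth note = 2; sixteenth tied to eighth (sixteenth + eighth) = 6.
Sum: 1 + 32 + 16 + 12 + 2 + 8 + 2 + 6 = 79.
79 ÷ 12 = 6 complete bars with 7 left over.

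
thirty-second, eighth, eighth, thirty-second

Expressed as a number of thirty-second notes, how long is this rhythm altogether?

In thirty-second notes: thirty-second = 1; eighth = 4; eighth = 4; thirty-second = 1.
Altogether 1 + 4 + 4 + 1 = 10 thirty-second notes.

10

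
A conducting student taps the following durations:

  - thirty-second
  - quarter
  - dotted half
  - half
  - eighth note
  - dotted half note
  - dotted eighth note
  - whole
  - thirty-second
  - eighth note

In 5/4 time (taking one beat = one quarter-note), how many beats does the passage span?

One quarter-note beat = 8 thirty-second notes.
Each duration in thirty-second notes: thirty-second = 1; quarter = 8; dotted half = 24; half = 16; eighth note = 4; dotted half note = 24; dotted eighth note = 6; whole = 32; thirty-second = 1; eighth note = 4.
Sum: 1 + 8 + 24 + 16 + 4 + 24 + 6 + 32 + 1 + 4 = 120.
120 ÷ 8 = 15 beats.

15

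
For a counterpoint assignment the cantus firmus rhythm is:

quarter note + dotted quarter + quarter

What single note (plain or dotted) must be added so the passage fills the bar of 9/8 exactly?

quarter note

The bar of 9/8 = 9 eighth notes.
In eighth notes: quarter note = 2; dotted quarter = 3; quarter = 2.
Sum: 2 + 3 + 2 = 7.
Remaining: 9 − 7 = 2 eighth notes, which is a quarter note.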